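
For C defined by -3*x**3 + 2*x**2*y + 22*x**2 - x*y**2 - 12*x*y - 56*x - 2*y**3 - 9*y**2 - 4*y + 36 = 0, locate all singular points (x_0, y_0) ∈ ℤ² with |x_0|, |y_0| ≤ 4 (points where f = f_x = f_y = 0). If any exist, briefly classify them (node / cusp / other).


Singular points: {(2, -2)}; classification: cusp.

Compute partial derivatives:
  f_x = -9*x**2 + 4*x*y + 44*x - y**2 - 12*y - 56.
  f_y = 2*x**2 - 2*x*y - 12*x - 6*y**2 - 18*y - 4.
Scan x_0 ∈ {−4, ..., 4}. For each x_0, f_y(x_0, y) is a polynomial in y; find its integer roots y ∈ {−4, ..., 4}, then test f_x and f at those candidates.
  x = -4: f_y(-4, y) = -6*y**2 - 10*y + 76; no integer root y with |y| ≤ 4.
  x = -3: f_y(-3, y) = -6*y**2 - 12*y + 50; no integer root y with |y| ≤ 4.
  x = -2: f_y(-2, y) = -6*y**2 - 14*y + 28; no integer root y with |y| ≤ 4.
  x = -1: f_y(-1, y) = -6*y**2 - 16*y + 10; no integer root y with |y| ≤ 4.
  x = 0: f_y(0, y) = -6*y**2 - 18*y - 4; no integer root y with |y| ≤ 4.
  x = 1: f_y(1, y) = -6*y**2 - 20*y - 14; vanishes at y ∈ {-1}. (1, -1): f_x = -14 ≠ 0.
  x = 2: f_y(2, y) = -6*y**2 - 22*y - 20; vanishes at y ∈ {-2}. (2, -2): f_x = 0, f = 0 — SINGULAR.
  x = 3: f_y(3, y) = -6*y**2 - 24*y - 22; no integer root y with |y| ≤ 4.
  x = 4: f_y(4, y) = -6*y**2 - 26*y - 20; vanishes at y ∈ {-1}. (4, -1): f_x = -29 ≠ 0.
Only singular point on the grid: (2, -2).
Classify: substitute x = 2 + u, y = -2 + v and expand: f = -3*u**3 + 2*u**2*v - u*v**2 - 2*v**3 + v**2.
No constant or linear terms (consistent with a singular point). Quadratic part: v**2. Cubic part: -3*u**3 + 2*u**2*v - u*v**2 - 2*v**3.
The quadratic part v**2 is a perfect square, so there is a single (double) tangent line v = 0, i.e. y = -2. Restricting the cubic part to that line (v = 0) leaves -3*u**3 ≠ 0, so f is not divisible by v and the branch is v² ≈ 3*u**3 to lowest order — this is a cusp.
Classification: cusp.


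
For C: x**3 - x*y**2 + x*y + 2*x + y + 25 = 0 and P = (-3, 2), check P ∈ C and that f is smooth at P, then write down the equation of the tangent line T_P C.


Tangent line at P: 27*x + 10*y + 61 = 0.

Step 1: f(-3, 2) = 0, so P lies on C.
Step 2: partial derivatives
  f_x(x, y) = 3*x**2 - y**2 + y + 2, f_y(x, y) = -2*x*y + x + 1.
  f_x(P) = 27, f_y(P) = 10 (gradient nonzero, so P is smooth).
Step 3: tangent line at P: 27·(x − -3) + 10·(y − 2) = 0.
Expanding: 27*x + 10*y + 61 = 0.


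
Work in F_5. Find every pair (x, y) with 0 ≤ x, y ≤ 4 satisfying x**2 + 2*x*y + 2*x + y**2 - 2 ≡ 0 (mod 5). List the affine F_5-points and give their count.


Affine F_5-points: {(1, 4), (3, 1), (3, 3), (4, 3), (4, 4)}; count = 5.

For each of the 25 pairs (x, y) ∈ F_5², evaluate f(x, y) mod 5. Record the zeros.
  x = 0: [0↦3, 1↦4, 2↦2, 3↦2, 4↦4]  zeros at y ∈ ∅
  x = 1: [0↦1, 1↦4, 2↦4, 3↦1, 4↦0]  zeros at y ∈ {4}
  x = 2: [0↦1, 1↦1, 2↦3, 3↦2, 4↦3]  zeros at y ∈ ∅
  x = 3: [0↦3, 1↦0, 2↦4, 3↦0, 4↦3]  zeros at y ∈ {1, 3}
  x = 4: [0↦2, 1↦1, 2↦2, 3↦0, 4↦0]  zeros at y ∈ {3, 4}
Collecting zeros: affine points = {(1, 4), (3, 1), (3, 3), (4, 3), (4, 4)}.
Total count |C(F_5)_aff| = 5.


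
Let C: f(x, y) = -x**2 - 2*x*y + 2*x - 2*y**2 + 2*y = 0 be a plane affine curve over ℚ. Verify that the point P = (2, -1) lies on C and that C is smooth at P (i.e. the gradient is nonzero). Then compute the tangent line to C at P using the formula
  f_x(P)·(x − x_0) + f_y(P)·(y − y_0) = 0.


Tangent line at P: 2*y + 2 = 0.

Step 1: f(2, -1) = 0, so P lies on C.
Step 2: partial derivatives
  f_x(x, y) = -2*x - 2*y + 2, f_y(x, y) = -2*x - 4*y + 2.
  f_x(P) = 0, f_y(P) = 2 (gradient nonzero, so P is smooth).
Step 3: tangent line at P: 0·(x − 2) + 2·(y − -1) = 0.
Expanding: 2*y + 2 = 0.


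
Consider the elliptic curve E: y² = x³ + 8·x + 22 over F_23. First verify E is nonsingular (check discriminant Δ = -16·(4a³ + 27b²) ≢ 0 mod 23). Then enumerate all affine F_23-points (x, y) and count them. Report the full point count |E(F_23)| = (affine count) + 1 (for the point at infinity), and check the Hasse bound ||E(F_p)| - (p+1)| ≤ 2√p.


Affine points = {(1, 10), (1, 13), (2, 0), (3, 2), (3, 21), (4, 7), (4, 16), (5, 7), (5, 16), (8, 0), (9, 8), (9, 15), (12, 11), (12, 12), (13, 0), (14, 7), (14, 16), (18, 8), (18, 15), (19, 8), (19, 15), (22, 6), (22, 17)}; affine count = 23; |E(F_23)| = 24.

Discriminant check: Δ ∝ 4a³ + 27b² = 4·8³ + 27·22² = 4·512 + 27·484 ≡ 5 (mod 23). Nonzero ⇒ E is nonsingular.
For each x ∈ F_23, compute rhs = x³ + 8·x + 22 mod 23, then count y ∈ F_23 with y² ≡ rhs.
  x = 0: rhs = 22, matching y values: none (0 points).
  x = 1: rhs = 8, matching y values: 10, 13 (2 points).
  x = 2: rhs = 0, matching y values: 0 (1 points).
  x = 3: rhs = 4, matching y values: 2, 21 (2 points).
  x = 4: rhs = 3, matching y values: 7, 16 (2 points).
  x = 5: rhs = 3, matching y values: 7, 16 (2 points).
  x = 6: rhs = 10, matching y values: none (0 points).
  x = 7: rhs = 7, matching y values: none (0 points).
  x = 8: rhs = 0, matching y values: 0 (1 points).
  x = 9: rhs = 18, matching y values: 8, 15 (2 points).
  x = 10: rhs = 21, matching y values: none (0 points).
  x = 11: rhs = 15, matching y values: none (0 points).
  x = 12: rhs = 6, matching y values: 11, 12 (2 points).
  x = 13: rhs = 0, matching y values: 0 (1 points).
  x = 14: rhs = 3, matching y values: 7, 16 (2 points).
  x = 15: rhs = 21, matching y values: none (0 points).
  x = 16: rhs = 14, matching y values: none (0 points).
  x = 17: rhs = 11, matching y values: none (0 points).
  x = 18: rhs = 18, matching y values: 8, 15 (2 points).
  x = 19: rhs = 18, matching y values: 8, 15 (2 points).
  x = 20: rhs = 17, matching y values: none (0 points).
  x = 21: rhs = 21, matching y values: none (0 points).
  x = 22: rhs = 13, matching y values: 6, 17 (2 points).
Total affine count: 23.
Full point count |E(F_23)| = 23 + 1 = 24.
Hasse bound: |24 − (23+1)| = |0| = 0 ≤ 2√23 ≈ 9.5917 ✓.


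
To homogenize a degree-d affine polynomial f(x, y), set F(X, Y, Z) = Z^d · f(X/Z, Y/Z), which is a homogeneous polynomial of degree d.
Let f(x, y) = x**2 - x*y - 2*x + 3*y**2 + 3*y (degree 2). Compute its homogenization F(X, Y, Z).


F(X, Y, Z) = X**2 - X*Y - 2*X*Z + 3*Y**2 + 3*Y*Z

deg(f) = 2.
Substitute x = X/Z, y = Y/Z into f, then multiply by Z^2.
  monomial 1·x^2·y^0 ↦ 1·X^2·Y^0·Z^0.
  monomial -1·x^1·y^1 ↦ -1·X^1·Y^1·Z^0.
  monomial -2·x^1·y^0 ↦ -2·X^1·Y^0·Z^1.
  monomial 3·x^0·y^2 ↦ 3·X^0·Y^2·Z^0.
  monomial 3·x^0·y^1 ↦ 3·X^0·Y^1·Z^1.
Collecting: F(X, Y, Z) = X**2 - X*Y - 2*X*Z + 3*Y**2 + 3*Y*Z.


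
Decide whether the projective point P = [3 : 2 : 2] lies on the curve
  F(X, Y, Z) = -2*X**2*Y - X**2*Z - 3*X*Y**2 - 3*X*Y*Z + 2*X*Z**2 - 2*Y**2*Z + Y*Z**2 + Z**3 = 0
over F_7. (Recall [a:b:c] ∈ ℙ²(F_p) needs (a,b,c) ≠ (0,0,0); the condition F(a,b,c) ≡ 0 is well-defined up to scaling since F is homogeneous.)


F(3,2,2) ≡ 3 (mod 7); P is NOT on the curve.

Evaluate F(3, 2, 2) term-by-term (mod 7).
  -2*X**2*Y ↦ -2·9·2·1 = -36
  -X**2*Z ↦ -1·9·1·2 = -18
  -3*X*Y**2 ↦ -3·3·4·1 = -36
  -3*X*Y*Z ↦ -3·3·2·2 = -36
  2*X*Z**2 ↦ 2·3·1·4 = 24
  -2*Y**2*Z ↦ -2·1·4·2 = -16
  Y*Z**2 ↦ 1·1·2·4 = 8
  Z**3 ↦ 1·1·1·8 = 8
Sum: F(3, 2, 2) = (-36) + (-18) + (-36) + (-36) + (24) + (-16) + (8) + (8) = -102.
Reducing mod 7: -102 ≡ 3 (mod 7).
Since F(a, b, c) ≡ 3 ≠ 0 (mod 7), P does NOT lie on the curve.


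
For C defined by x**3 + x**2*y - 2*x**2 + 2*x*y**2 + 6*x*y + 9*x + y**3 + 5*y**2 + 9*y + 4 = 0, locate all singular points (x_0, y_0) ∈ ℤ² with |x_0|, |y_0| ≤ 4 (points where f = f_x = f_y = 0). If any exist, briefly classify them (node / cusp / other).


Singular points: {(1, -2)}; classification: node.

Compute partial derivatives:
  f_x = 3*x**2 + 2*x*y - 4*x + 2*y**2 + 6*y + 9.
  f_y = x**2 + 4*x*y + 6*x + 3*y**2 + 10*y + 9.
Scan x_0 ∈ {−4, ..., 4}. For each x_0, f_y(x_0, y) is a polynomial in y; find its integer roots y ∈ {−4, ..., 4}, then test f_x and f at those candidates.
  x = -4: f_y(-4, y) = 3*y**2 - 6*y + 1; no integer root y with |y| ≤ 4.
  x = -3: f_y(-3, y) = 3*y**2 - 2*y; vanishes at y ∈ {0}. (-3, 0): f_x = 48 ≠ 0.
  x = -2: f_y(-2, y) = 3*y**2 + 2*y + 1; no integer root y with |y| ≤ 4.
  x = -1: f_y(-1, y) = 3*y**2 + 6*y + 4; no integer root y with |y| ≤ 4.
  x = 0: f_y(0, y) = 3*y**2 + 10*y + 9; no integer root y with |y| ≤ 4.
  x = 1: f_y(1, y) = 3*y**2 + 14*y + 16; vanishes at y ∈ {-2}. (1, -2): f_x = 0, f = 0 — SINGULAR.
  x = 2: f_y(2, y) = 3*y**2 + 18*y + 25; no integer root y with |y| ≤ 4.
  x = 3: f_y(3, y) = 3*y**2 + 22*y + 36; no integer root y with |y| ≤ 4.
  x = 4: f_y(4, y) = 3*y**2 + 26*y + 49; no integer root y with |y| ≤ 4.
Only singular point on the grid: (1, -2).
Classify: substitute x = 1 + u, y = -2 + v and expand: f = u**3 + u**2*v - u**2 + 2*u*v**2 + v**3 + v**2.
No constant or linear terms (consistent with a singular point). Quadratic part: -u**2 + v**2. Cubic part: u**3 + u**2*v + 2*u*v**2 + v**3.
The quadratic part v**2 - u**2 = (v − u)(v + u) splits into two distinct linear factors, so there are two distinct tangent lines y − -2 = ±(x − 1) — this is a node (ordinary double point).
Classification: node.


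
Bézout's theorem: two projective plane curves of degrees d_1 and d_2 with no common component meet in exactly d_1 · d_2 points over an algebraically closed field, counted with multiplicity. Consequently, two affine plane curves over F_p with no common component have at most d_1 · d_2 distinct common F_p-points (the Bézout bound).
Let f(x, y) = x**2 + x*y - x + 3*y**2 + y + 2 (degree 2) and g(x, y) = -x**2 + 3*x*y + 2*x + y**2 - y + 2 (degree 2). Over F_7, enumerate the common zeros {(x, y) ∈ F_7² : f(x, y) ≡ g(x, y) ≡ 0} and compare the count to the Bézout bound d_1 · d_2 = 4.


Common zeros: ∅; count = 0; Bézout bound = 4.

deg(f) = 2, deg(g) = 2, so Bézout bound = 4.
Scan x ∈ F_7. For each x, list the y ∈ F_7 with f(x, y) ≡ 0 and those with g(x, y) ≡ 0 (mod 7); the common zeros in that column are the intersection.
  x = 0: f ≡ 0 at y ∈ ∅; g ≡ 0 at y ∈ {4}; common: ∅.
  x = 1: f ≡ 0 at y ∈ {1, 3}; g ≡ 0 at y ∈ ∅; common: ∅.
  x = 2: f ≡ 0 at y ∈ ∅; g ≡ 0 at y ∈ ∅; common: ∅.
  x = 3: f ≡ 0 at y ∈ {2, 6}; g ≡ 0 at y ∈ ∅; common: ∅.
  x = 4: f ≡ 0 at y ∈ {0, 3}; g ≡ 0 at y ∈ ∅; common: ∅.
  x = 5: f ≡ 0 at y ∈ ∅; g ≡ 0 at y ∈ ∅; common: ∅.
  x = 6: f ≡ 0 at y ∈ {1, 6}; g ≡ 0 at y ∈ ∅; common: ∅.
Collecting: common zeros = ∅, so the count is 0.
Comparison with the Bézout bound: 0 ≤ 4 = deg(f)·deg(g), as expected for curves with no common component (the affine F_7-count falls short of the bound because intersections may lie at infinity, over extension fields, or carry multiplicity).


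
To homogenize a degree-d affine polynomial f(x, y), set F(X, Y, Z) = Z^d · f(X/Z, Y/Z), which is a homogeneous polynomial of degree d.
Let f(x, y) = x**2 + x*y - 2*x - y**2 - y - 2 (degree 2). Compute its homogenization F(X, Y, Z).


F(X, Y, Z) = X**2 + X*Y - 2*X*Z - Y**2 - Y*Z - 2*Z**2

deg(f) = 2.
Substitute x = X/Z, y = Y/Z into f, then multiply by Z^2.
  monomial 1·x^2·y^0 ↦ 1·X^2·Y^0·Z^0.
  monomial 1·x^1·y^1 ↦ 1·X^1·Y^1·Z^0.
  monomial -2·x^1·y^0 ↦ -2·X^1·Y^0·Z^1.
  monomial -1·x^0·y^2 ↦ -1·X^0·Y^2·Z^0.
  monomial -1·x^0·y^1 ↦ -1·X^0·Y^1·Z^1.
  monomial -2·x^0·y^0 ↦ -2·X^0·Y^0·Z^2.
Collecting: F(X, Y, Z) = X**2 + X*Y - 2*X*Z - Y**2 - Y*Z - 2*Z**2.


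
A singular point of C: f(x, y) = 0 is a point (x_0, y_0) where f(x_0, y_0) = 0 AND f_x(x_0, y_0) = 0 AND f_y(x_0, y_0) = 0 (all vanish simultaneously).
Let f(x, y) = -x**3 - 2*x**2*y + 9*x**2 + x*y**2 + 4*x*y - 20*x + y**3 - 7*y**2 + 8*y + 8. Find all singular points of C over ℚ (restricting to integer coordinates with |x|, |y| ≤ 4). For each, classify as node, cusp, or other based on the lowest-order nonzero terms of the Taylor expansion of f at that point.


Singular points: {(2, 2)}; classification: node.

Compute partial derivatives:
  f_x = -3*x**2 - 4*x*y + 18*x + y**2 + 4*y - 20.
  f_y = -2*x**2 + 2*x*y + 4*x + 3*y**2 - 14*y + 8.
Scan x_0 ∈ {−4, ..., 4}. For each x_0, f_y(x_0, y) is a polynomial in y; find its integer roots y ∈ {−4, ..., 4}, then test f_x and f at those candidates.
  x = -4: f_y(-4, y) = 3*y**2 - 22*y - 40; no integer root y with |y| ≤ 4.
  x = -3: f_y(-3, y) = 3*y**2 - 20*y - 22; no integer root y with |y| ≤ 4.
  x = -2: f_y(-2, y) = 3*y**2 - 18*y - 8; no integer root y with |y| ≤ 4.
  x = -1: f_y(-1, y) = 3*y**2 - 16*y + 2; no integer root y with |y| ≤ 4.
  x = 0: f_y(0, y) = 3*y**2 - 14*y + 8; vanishes at y ∈ {4}. (0, 4): f_x = 12 ≠ 0.
  x = 1: f_y(1, y) = 3*y**2 - 12*y + 10; no integer root y with |y| ≤ 4.
  x = 2: f_y(2, y) = 3*y**2 - 10*y + 8; vanishes at y ∈ {2}. (2, 2): f_x = 0, f = 0 — SINGULAR.
  x = 3: f_y(3, y) = 3*y**2 - 8*y + 2; no integer root y with |y| ≤ 4.
  x = 4: f_y(4, y) = 3*y**2 - 6*y - 8; no integer root y with |y| ≤ 4.
Only singular point on the grid: (2, 2).
Classify: substitute x = 2 + u, y = 2 + v and expand: f = -u**3 - 2*u**2*v - u**2 + u*v**2 + v**3 + v**2.
No constant or linear terms (consistent with a singular point). Quadratic part: -u**2 + v**2. Cubic part: -u**3 - 2*u**2*v + u*v**2 + v**3.
The quadratic part v**2 - u**2 = (v − u)(v + u) splits into two distinct linear factors, so there are two distinct tangent lines y − 2 = ±(x − 2) — this is a node (ordinary double point).
Classification: node.


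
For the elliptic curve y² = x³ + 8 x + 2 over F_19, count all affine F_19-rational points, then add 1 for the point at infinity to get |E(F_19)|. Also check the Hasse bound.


Affine points = {(1, 7), (1, 12), (2, 8), (2, 11), (6, 0), (9, 9), (9, 10), (13, 2), (13, 17), (15, 1), (15, 18), (17, 4), (17, 15)}; affine count = 13; |E(F_19)| = 14.

Discriminant check: Δ ∝ 4a³ + 27b² = 4·8³ + 27·2² = 4·512 + 27·4 ≡ 9 (mod 19). Nonzero ⇒ E is nonsingular.
For each x ∈ F_19, compute rhs = x³ + 8·x + 2 mod 19, then count y ∈ F_19 with y² ≡ rhs.
  x = 0: rhs = 2, matching y values: none (0 points).
  x = 1: rhs = 11, matching y values: 7, 12 (2 points).
  x = 2: rhs = 7, matching y values: 8, 11 (2 points).
  x = 3: rhs = 15, matching y values: none (0 points).
  x = 4: rhs = 3, matching y values: none (0 points).
  x = 5: rhs = 15, matching y values: none (0 points).
  x = 6: rhs = 0, matching y values: 0 (1 points).
  x = 7: rhs = 2, matching y values: none (0 points).
  x = 8: rhs = 8, matching y values: none (0 points).
  x = 9: rhs = 5, matching y values: 9, 10 (2 points).
  x = 10: rhs = 18, matching y values: none (0 points).
  x = 11: rhs = 15, matching y values: none (0 points).
  x = 12: rhs = 2, matching y values: none (0 points).
  x = 13: rhs = 4, matching y values: 2, 17 (2 points).
  x = 14: rhs = 8, matching y values: none (0 points).
  x = 15: rhs = 1, matching y values: 1, 18 (2 points).
  x = 16: rhs = 8, matching y values: none (0 points).
  x = 17: rhs = 16, matching y values: 4, 15 (2 points).
  x = 18: rhs = 12, matching y values: none (0 points).
Total affine count: 13.
Full point count |E(F_19)| = 13 + 1 = 14.
Hasse bound: |14 − (19+1)| = |-6| = 6 ≤ 2√19 ≈ 8.7178 ✓.


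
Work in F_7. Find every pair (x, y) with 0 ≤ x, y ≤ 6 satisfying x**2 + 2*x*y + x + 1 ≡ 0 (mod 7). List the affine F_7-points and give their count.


Affine F_7-points: {(1, 2), (2, 0), (3, 6), (4, 0), (5, 6), (6, 4)}; count = 6.

For each of the 49 pairs (x, y) ∈ F_7², evaluate f(x, y) mod 7. Record the zeros.
  x = 0: [0↦1, 1↦1, 2↦1, 3↦1, 4↦1, 5↦1, 6↦1]  zeros at y ∈ ∅
  x = 1: [0↦3, 1↦5, 2↦0, 3↦2, 4↦4, 5↦6, 6↦1]  zeros at y ∈ {2}
  x = 2: [0↦0, 1↦4, 2↦1, 3↦5, 4↦2, 5↦6, 6↦3]  zeros at y ∈ {0}
  x = 3: [0↦6, 1↦5, 2↦4, 3↦3, 4↦2, 5↦1, 6↦0]  zeros at y ∈ {6}
  x = 4: [0↦0, 1↦1, 2↦2, 3↦3, 4↦4, 5↦5, 6↦6]  zeros at y ∈ {0}
  x = 5: [0↦3, 1↦6, 2↦2, 3↦5, 4↦1, 5↦4, 6↦0]  zeros at y ∈ {6}
  x = 6: [0↦1, 1↦6, 2↦4, 3↦2, 4↦0, 5↦5, 6↦3]  zeros at y ∈ {4}
Collecting zeros: affine points = {(1, 2), (2, 0), (3, 6), (4, 0), (5, 6), (6, 4)}.
Total count |C(F_7)_aff| = 6.


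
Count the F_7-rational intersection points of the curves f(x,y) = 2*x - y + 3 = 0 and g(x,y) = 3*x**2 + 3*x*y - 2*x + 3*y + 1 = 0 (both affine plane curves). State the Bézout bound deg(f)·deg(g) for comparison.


Common zeros: ∅; count = 0; Bézout bound = 2.

deg(f) = 1, deg(g) = 2, so Bézout bound = 2.
Scan x ∈ F_7. For each x, list the y ∈ F_7 with f(x, y) ≡ 0 and those with g(x, y) ≡ 0 (mod 7); the common zeros in that column are the intersection.
  x = 0: f ≡ 0 at y ∈ {3}; g ≡ 0 at y ∈ {2}; common: ∅.
  x = 1: f ≡ 0 at y ∈ {5}; g ≡ 0 at y ∈ {2}; common: ∅.
  x = 2: f ≡ 0 at y ∈ {0}; g ≡ 0 at y ∈ {6}; common: ∅.
  x = 3: f ≡ 0 at y ∈ {2}; g ≡ 0 at y ∈ {4}; common: ∅.
  x = 4: f ≡ 0 at y ∈ {4}; g ≡ 0 at y ∈ {1}; common: ∅.
  x = 5: f ≡ 0 at y ∈ {6}; g ≡ 0 at y ∈ {1}; common: ∅.
  x = 6: f ≡ 0 at y ∈ {1}; g ≡ 0 at y ∈ ∅; common: ∅.
Collecting: common zeros = ∅, so the count is 0.
Comparison with the Bézout bound: 0 ≤ 2 = deg(f)·deg(g), as expected for curves with no common component (the affine F_7-count falls short of the bound because intersections may lie at infinity, over extension fields, or carry multiplicity).


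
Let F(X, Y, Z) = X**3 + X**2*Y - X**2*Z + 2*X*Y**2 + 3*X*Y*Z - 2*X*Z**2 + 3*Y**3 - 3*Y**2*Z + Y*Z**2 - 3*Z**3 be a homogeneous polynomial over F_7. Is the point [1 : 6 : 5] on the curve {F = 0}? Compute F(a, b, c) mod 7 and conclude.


F(1,6,5) ≡ 4 (mod 7); P is NOT on the curve.

Evaluate F(1, 6, 5) term-by-term (mod 7).
  X**3 ↦ 1·1·1·1 = 1
  X**2*Y ↦ 1·1·6·1 = 6
  -X**2*Z ↦ -1·1·1·5 = -5
  2*X*Y**2 ↦ 2·1·36·1 = 72
  3*X*Y*Z ↦ 3·1·6·5 = 90
  -2*X*Z**2 ↦ -2·1·1·25 = -50
  3*Y**3 ↦ 3·1·216·1 = 648
  -3*Y**2*Z ↦ -3·1·36·5 = -540
  Y*Z**2 ↦ 1·1·6·25 = 150
  -3*Z**3 ↦ -3·1·1·125 = -375
Sum: F(1, 6, 5) = (1) + (6) + (-5) + (72) + (90) + (-50) + (648) + (-540) + (150) + (-375) = -3.
Reducing mod 7: -3 ≡ 4 (mod 7).
Since F(a, b, c) ≡ 4 ≠ 0 (mod 7), P does NOT lie on the curve.


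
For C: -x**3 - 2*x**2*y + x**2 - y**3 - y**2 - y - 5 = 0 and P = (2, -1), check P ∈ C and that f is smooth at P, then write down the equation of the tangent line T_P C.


Tangent line at P: -10*y - 10 = 0.

Step 1: f(2, -1) = 0, so P lies on C.
Step 2: partial derivatives
  f_x(x, y) = -3*x**2 - 4*x*y + 2*x, f_y(x, y) = -2*x**2 - 3*y**2 - 2*y - 1.
  f_x(P) = 0, f_y(P) = -10 (gradient nonzero, so P is smooth).
Step 3: tangent line at P: 0·(x − 2) + -10·(y − -1) = 0.
Expanding: -10*y - 10 = 0.


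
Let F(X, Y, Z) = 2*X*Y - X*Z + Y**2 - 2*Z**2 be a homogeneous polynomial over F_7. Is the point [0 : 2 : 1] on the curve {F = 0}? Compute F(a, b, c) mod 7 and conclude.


F(0,2,1) ≡ 2 (mod 7); P is NOT on the curve.

Evaluate F(0, 2, 1) term-by-term (mod 7).
  2*X*Y ↦ 2·0·2·1 = 0
  -X*Z ↦ -1·0·1·1 = 0
  Y**2 ↦ 1·1·4·1 = 4
  -2*Z**2 ↦ -2·1·1·1 = -2
Sum: F(0, 2, 1) = (0) + (0) + (4) + (-2) = 2.
Reducing mod 7: 2 ≡ 2 (mod 7).
Since F(a, b, c) ≡ 2 ≠ 0 (mod 7), P does NOT lie on the curve.


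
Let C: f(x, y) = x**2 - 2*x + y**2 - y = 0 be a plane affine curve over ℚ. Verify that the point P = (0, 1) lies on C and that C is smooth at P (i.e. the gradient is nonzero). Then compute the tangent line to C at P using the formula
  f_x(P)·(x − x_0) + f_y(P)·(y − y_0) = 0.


Tangent line at P: -2*x + y - 1 = 0.

Step 1: f(0, 1) = 0, so P lies on C.
Step 2: partial derivatives
  f_x(x, y) = 2*x - 2, f_y(x, y) = 2*y - 1.
  f_x(P) = -2, f_y(P) = 1 (gradient nonzero, so P is smooth).
Step 3: tangent line at P: -2·(x − 0) + 1·(y − 1) = 0.
Expanding: -2*x + y - 1 = 0.


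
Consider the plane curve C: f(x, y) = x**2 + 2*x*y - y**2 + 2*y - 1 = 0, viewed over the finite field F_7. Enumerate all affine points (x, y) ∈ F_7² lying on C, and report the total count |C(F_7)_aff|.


Affine F_7-points: {(0, 1), (1, 0), (1, 4), (5, 1), (5, 4), (6, 0)}; count = 6.

For each of the 49 pairs (x, y) ∈ F_7², evaluate f(x, y) mod 7. Record the zeros.
  x = 0: [0↦6, 1↦0, 2↦6, 3↦3, 4↦5, 5↦5, 6↦3]  zeros at y ∈ {1}
  x = 1: [0↦0, 1↦3, 2↦4, 3↦3, 4↦0, 5↦2, 6↦2]  zeros at y ∈ {0, 4}
  x = 2: [0↦3, 1↦1, 2↦4, 3↦5, 4↦4, 5↦1, 6↦3]  zeros at y ∈ ∅
  x = 3: [0↦1, 1↦1, 2↦6, 3↦2, 4↦3, 5↦2, 6↦6]  zeros at y ∈ ∅
  x = 4: [0↦1, 1↦3, 2↦3, 3↦1, 4↦4, 5↦5, 6↦4]  zeros at y ∈ ∅
  x = 5: [0↦3, 1↦0, 2↦2, 3↦2, 4↦0, 5↦3, 6↦4]  zeros at y ∈ {1, 4}
  x = 6: [0↦0, 1↦6, 2↦3, 3↦5, 4↦5, 5↦3, 6↦6]  zeros at y ∈ {0}
Collecting zeros: affine points = {(0, 1), (1, 0), (1, 4), (5, 1), (5, 4), (6, 0)}.
Total count |C(F_7)_aff| = 6.


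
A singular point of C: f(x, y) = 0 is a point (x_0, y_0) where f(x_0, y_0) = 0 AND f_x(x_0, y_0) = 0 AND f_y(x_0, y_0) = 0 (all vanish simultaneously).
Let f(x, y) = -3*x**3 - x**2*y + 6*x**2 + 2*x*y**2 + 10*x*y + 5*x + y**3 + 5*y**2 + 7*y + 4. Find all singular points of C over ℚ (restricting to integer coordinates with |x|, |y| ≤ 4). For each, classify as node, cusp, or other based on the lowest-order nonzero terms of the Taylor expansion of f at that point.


Singular points: {(1, -2)}; classification: node.

Compute partial derivatives:
  f_x = -9*x**2 - 2*x*y + 12*x + 2*y**2 + 10*y + 5.
  f_y = -x**2 + 4*x*y + 10*x + 3*y**2 + 10*y + 7.
Scan x_0 ∈ {−4, ..., 4}. For each x_0, f_y(x_0, y) is a polynomial in y; find its integer roots y ∈ {−4, ..., 4}, then test f_x and f at those candidates.
  x = -4: f_y(-4, y) = 3*y**2 - 6*y - 49; no integer root y with |y| ≤ 4.
  x = -3: f_y(-3, y) = 3*y**2 - 2*y - 32; no integer root y with |y| ≤ 4.
  x = -2: f_y(-2, y) = 3*y**2 + 2*y - 17; no integer root y with |y| ≤ 4.
  x = -1: f_y(-1, y) = 3*y**2 + 6*y - 4; no integer root y with |y| ≤ 4.
  x = 0: f_y(0, y) = 3*y**2 + 10*y + 7; vanishes at y ∈ {-1}. (0, -1): f_x = -3 ≠ 0.
  x = 1: f_y(1, y) = 3*y**2 + 14*y + 16; vanishes at y ∈ {-2}. (1, -2): f_x = 0, f = 0 — SINGULAR.
  x = 2: f_y(2, y) = 3*y**2 + 18*y + 23; no integer root y with |y| ≤ 4.
  x = 3: f_y(3, y) = 3*y**2 + 22*y + 28; no integer root y with |y| ≤ 4.
  x = 4: f_y(4, y) = 3*y**2 + 26*y + 31; no integer root y with |y| ≤ 4.
Only singular point on the grid: (1, -2).
Classify: substitute x = 1 + u, y = -2 + v and expand: f = -3*u**3 - u**2*v - u**2 + 2*u*v**2 + v**3 + v**2.
No constant or linear terms (consistent with a singular point). Quadratic part: -u**2 + v**2. Cubic part: -3*u**3 - u**2*v + 2*u*v**2 + v**3.
The quadratic part v**2 - u**2 = (v − u)(v + u) splits into two distinct linear factors, so there are two distinct tangent lines y − -2 = ±(x − 1) — this is a node (ordinary double point).
Classification: node.


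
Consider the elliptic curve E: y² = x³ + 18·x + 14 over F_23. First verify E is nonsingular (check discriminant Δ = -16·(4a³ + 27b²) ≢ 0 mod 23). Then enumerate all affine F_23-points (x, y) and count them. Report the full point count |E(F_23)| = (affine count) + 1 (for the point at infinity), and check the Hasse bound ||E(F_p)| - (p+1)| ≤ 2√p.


Affine points = {(2, 9), (2, 14), (3, 7), (3, 16), (4, 9), (4, 14), (6, 4), (6, 19), (7, 0), (8, 7), (8, 16), (9, 10), (9, 13), (11, 5), (11, 18), (12, 7), (12, 16), (15, 5), (15, 18), (17, 9), (17, 14), (18, 11), (18, 12), (19, 4), (19, 19), (20, 5), (20, 18), (21, 4), (21, 19), (22, 8), (22, 15)}; affine count = 31; |E(F_23)| = 32.

Discriminant check: Δ ∝ 4a³ + 27b² = 4·18³ + 27·14² = 4·5832 + 27·196 ≡ 8 (mod 23). Nonzero ⇒ E is nonsingular.
For each x ∈ F_23, compute rhs = x³ + 18·x + 14 mod 23, then count y ∈ F_23 with y² ≡ rhs.
  x = 0: rhs = 14, matching y values: none (0 points).
  x = 1: rhs = 10, matching y values: none (0 points).
  x = 2: rhs = 12, matching y values: 9, 14 (2 points).
  x = 3: rhs = 3, matching y values: 7, 16 (2 points).
  x = 4: rhs = 12, matching y values: 9, 14 (2 points).
  x = 5: rhs = 22, matching y values: none (0 points).
  x = 6: rhs = 16, matching y values: 4, 19 (2 points).
  x = 7: rhs = 0, matching y values: 0 (1 points).
  x = 8: rhs = 3, matching y values: 7, 16 (2 points).
  x = 9: rhs = 8, matching y values: 10, 13 (2 points).
  x = 10: rhs = 21, matching y values: none (0 points).
  x = 11: rhs = 2, matching y values: 5, 18 (2 points).
  x = 12: rhs = 3, matching y values: 7, 16 (2 points).
  x = 13: rhs = 7, matching y values: none (0 points).
  x = 14: rhs = 20, matching y values: none (0 points).
  x = 15: rhs = 2, matching y values: 5, 18 (2 points).
  x = 16: rhs = 5, matching y values: none (0 points).
  x = 17: rhs = 12, matching y values: 9, 14 (2 points).
  x = 18: rhs = 6, matching y values: 11, 12 (2 points).
  x = 19: rhs = 16, matching y values: 4, 19 (2 points).
  x = 20: rhs = 2, matching y values: 5, 18 (2 points).
  x = 21: rhs = 16, matching y values: 4, 19 (2 points).
  x = 22: rhs = 18, matching y values: 8, 15 (2 points).
Total affine count: 31.
Full point count |E(F_23)| = 31 + 1 = 32.
Hasse bound: |32 − (23+1)| = |8| = 8 ≤ 2√23 ≈ 9.5917 ✓.


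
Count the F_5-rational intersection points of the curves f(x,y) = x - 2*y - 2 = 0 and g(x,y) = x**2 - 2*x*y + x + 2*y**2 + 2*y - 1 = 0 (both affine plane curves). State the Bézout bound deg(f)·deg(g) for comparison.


Common zeros: {(2, 0), (4, 1)}; count = 2; Bézout bound = 2.

deg(f) = 1, deg(g) = 2, so Bézout bound = 2.
Scan x ∈ F_5. For each x, list the y ∈ F_5 with f(x, y) ≡ 0 and those with g(x, y) ≡ 0 (mod 5); the common zeros in that column are the intersection.
  x = 0: f ≡ 0 at y ∈ {4}; g ≡ 0 at y ∈ ∅; common: ∅.
  x = 1: f ≡ 0 at y ∈ {2}; g ≡ 0 at y ∈ ∅; common: ∅.
  x = 2: f ≡ 0 at y ∈ {0}; g ≡ 0 at y ∈ {0, 1}; common: {0}.
  x = 3: f ≡ 0 at y ∈ {3}; g ≡ 0 at y ∈ ∅; common: ∅.
  x = 4: f ≡ 0 at y ∈ {1}; g ≡ 0 at y ∈ {1, 2}; common: {1}.
Collecting: common zeros = {(2, 0), (4, 1)}, so the count is 2.
Comparison with the Bézout bound: 2 ≤ 2 = deg(f)·deg(g), as expected for curves with no common component (the bound is attained).


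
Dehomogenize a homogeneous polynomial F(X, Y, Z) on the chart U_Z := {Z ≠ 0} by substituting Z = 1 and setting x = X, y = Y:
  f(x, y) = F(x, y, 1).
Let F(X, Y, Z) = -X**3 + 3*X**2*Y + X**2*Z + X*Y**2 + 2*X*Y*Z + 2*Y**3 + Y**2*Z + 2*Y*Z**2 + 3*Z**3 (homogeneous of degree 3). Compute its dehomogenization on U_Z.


f(x, y) = -x**3 + 3*x**2*y + x**2 + x*y**2 + 2*x*y + 2*y**3 + y**2 + 2*y + 3

On U_Z we set Z = 1. Each monomial c·X^i·Y^j·Z^k in F becomes c·x^i·y^j·1^k = c·x^i·y^j.
Substituting Z = 1: F(X, Y, 1) = -x**3 + 3*x**2*y + x**2 + x*y**2 + 2*x*y + 2*y**3 + y**2 + 2*y + 3.
Note: deg(f) ≤ deg(F) = 3; strict inequality happens when F is divisible by Z (lost terms).


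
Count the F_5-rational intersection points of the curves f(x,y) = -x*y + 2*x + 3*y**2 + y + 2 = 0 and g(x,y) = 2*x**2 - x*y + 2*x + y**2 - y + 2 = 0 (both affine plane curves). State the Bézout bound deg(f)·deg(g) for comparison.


Common zeros: ∅; count = 0; Bézout bound = 4.

deg(f) = 2, deg(g) = 2, so Bézout bound = 4.
Scan x ∈ F_5. For each x, list the y ∈ F_5 with f(x, y) ≡ 0 and those with g(x, y) ≡ 0 (mod 5); the common zeros in that column are the intersection.
  x = 0: f ≡ 0 at y ∈ ∅; g ≡ 0 at y ∈ ∅; common: ∅.
  x = 1: f ≡ 0 at y ∈ ∅; g ≡ 0 at y ∈ {1}; common: ∅.
  x = 2: f ≡ 0 at y ∈ {3, 4}; g ≡ 0 at y ∈ ∅; common: ∅.
  x = 3: f ≡ 0 at y ∈ ∅; g ≡ 0 at y ∈ ∅; common: ∅.
  x = 4: f ≡ 0 at y ∈ {0, 1}; g ≡ 0 at y ∈ ∅; common: ∅.
Collecting: common zeros = ∅, so the count is 0.
Comparison with the Bézout bound: 0 ≤ 4 = deg(f)·deg(g), as expected for curves with no common component (the affine F_5-count falls short of the bound because intersections may lie at infinity, over extension fields, or carry multiplicity).


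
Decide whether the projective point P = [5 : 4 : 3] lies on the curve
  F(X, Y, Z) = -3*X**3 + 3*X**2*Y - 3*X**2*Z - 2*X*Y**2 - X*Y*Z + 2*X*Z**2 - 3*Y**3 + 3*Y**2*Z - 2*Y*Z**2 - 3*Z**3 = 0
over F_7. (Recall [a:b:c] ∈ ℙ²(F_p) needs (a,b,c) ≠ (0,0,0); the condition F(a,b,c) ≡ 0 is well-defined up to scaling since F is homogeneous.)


F(5,4,3) ≡ 6 (mod 7); P is NOT on the curve.

Evaluate F(5, 4, 3) term-by-term (mod 7).
  -3*X**3 ↦ -3·125·1·1 = -375
  3*X**2*Y ↦ 3·25·4·1 = 300
  -3*X**2*Z ↦ -3·25·1·3 = -225
  -2*X*Y**2 ↦ -2·5·16·1 = -160
  -X*Y*Z ↦ -1·5·4·3 = -60
  2*X*Z**2 ↦ 2·5·1·9 = 90
  -3*Y**3 ↦ -3·1·64·1 = -192
  3*Y**2*Z ↦ 3·1·16·3 = 144
  -2*Y*Z**2 ↦ -2·1·4·9 = -72
  -3*Z**3 ↦ -3·1·1·27 = -81
Sum: F(5, 4, 3) = (-375) + (300) + (-225) + (-160) + (-60) + (90) + (-192) + (144) + (-72) + (-81) = -631.
Reducing mod 7: -631 ≡ 6 (mod 7).
Since F(a, b, c) ≡ 6 ≠ 0 (mod 7), P does NOT lie on the curve.


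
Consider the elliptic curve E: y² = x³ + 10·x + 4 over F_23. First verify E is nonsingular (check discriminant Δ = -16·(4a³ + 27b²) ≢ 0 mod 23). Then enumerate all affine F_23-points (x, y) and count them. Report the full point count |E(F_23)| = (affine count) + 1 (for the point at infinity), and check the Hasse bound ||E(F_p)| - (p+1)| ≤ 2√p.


Affine points = {(0, 2), (0, 21), (2, 3), (2, 20), (4, 4), (4, 19), (5, 8), (5, 15), (6, 2), (6, 21), (7, 7), (7, 16), (9, 8), (9, 15), (10, 0), (12, 9), (12, 14), (13, 10), (13, 13), (14, 6), (14, 17), (17, 2), (17, 21), (18, 6), (18, 17), (20, 4), (20, 19), (22, 4), (22, 19)}; affine count = 29; |E(F_23)| = 30.

Discriminant check: Δ ∝ 4a³ + 27b² = 4·10³ + 27·4² = 4·1000 + 27·16 ≡ 16 (mod 23). Nonzero ⇒ E is nonsingular.
For each x ∈ F_23, compute rhs = x³ + 10·x + 4 mod 23, then count y ∈ F_23 with y² ≡ rhs.
  x = 0: rhs = 4, matching y values: 2, 21 (2 points).
  x = 1: rhs = 15, matching y values: none (0 points).
  x = 2: rhs = 9, matching y values: 3, 20 (2 points).
  x = 3: rhs = 15, matching y values: none (0 points).
  x = 4: rhs = 16, matching y values: 4, 19 (2 points).
  x = 5: rhs = 18, matching y values: 8, 15 (2 points).
  x = 6: rhs = 4, matching y values: 2, 21 (2 points).
  x = 7: rhs = 3, matching y values: 7, 16 (2 points).
  x = 8: rhs = 21, matching y values: none (0 points).
  x = 9: rhs = 18, matching y values: 8, 15 (2 points).
  x = 10: rhs = 0, matching y values: 0 (1 points).
  x = 11: rhs = 19, matching y values: none (0 points).
  x = 12: rhs = 12, matching y values: 9, 14 (2 points).
  x = 13: rhs = 8, matching y values: 10, 13 (2 points).
  x = 14: rhs = 13, matching y values: 6, 17 (2 points).
  x = 15: rhs = 10, matching y values: none (0 points).
  x = 16: rhs = 5, matching y values: none (0 points).
  x = 17: rhs = 4, matching y values: 2, 21 (2 points).
  x = 18: rhs = 13, matching y values: 6, 17 (2 points).
  x = 19: rhs = 15, matching y values: none (0 points).
  x = 20: rhs = 16, matching y values: 4, 19 (2 points).
  x = 21: rhs = 22, matching y values: none (0 points).
  x = 22: rhs = 16, matching y values: 4, 19 (2 points).
Total affine count: 29.
Full point count |E(F_23)| = 29 + 1 = 30.
Hasse bound: |30 − (23+1)| = |6| = 6 ≤ 2√23 ≈ 9.5917 ✓.


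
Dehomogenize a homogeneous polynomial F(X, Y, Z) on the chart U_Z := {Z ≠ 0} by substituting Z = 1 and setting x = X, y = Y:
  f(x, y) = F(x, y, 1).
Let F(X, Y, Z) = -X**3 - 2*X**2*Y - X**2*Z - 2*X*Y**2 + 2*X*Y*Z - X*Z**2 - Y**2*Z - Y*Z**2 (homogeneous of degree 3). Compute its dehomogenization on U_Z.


f(x, y) = -x**3 - 2*x**2*y - x**2 - 2*x*y**2 + 2*x*y - x - y**2 - y

On U_Z we set Z = 1. Each monomial c·X^i·Y^j·Z^k in F becomes c·x^i·y^j·1^k = c·x^i·y^j.
Substituting Z = 1: F(X, Y, 1) = -x**3 - 2*x**2*y - x**2 - 2*x*y**2 + 2*x*y - x - y**2 - y.
Note: deg(f) ≤ deg(F) = 3; strict inequality happens when F is divisible by Z (lost terms).


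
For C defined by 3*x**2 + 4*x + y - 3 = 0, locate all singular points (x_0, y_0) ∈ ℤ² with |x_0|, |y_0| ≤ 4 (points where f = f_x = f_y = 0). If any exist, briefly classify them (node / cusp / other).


No singular points in the scanned grid; C is smooth there.

Compute partial derivatives:
  f_x = 6*x + 4.
  f_y = 1.
f_y = 1 is a nonzero constant, so f_y never vanishes: no point (x, y) can satisfy f = f_x = f_y = 0. In particular no (x, y) ∈ {−4, ..., 4}² is singular; the curve is smooth.


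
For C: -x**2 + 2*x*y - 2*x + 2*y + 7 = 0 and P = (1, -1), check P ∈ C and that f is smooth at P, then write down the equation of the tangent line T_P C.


Tangent line at P: -6*x + 4*y + 10 = 0.

Step 1: f(1, -1) = 0, so P lies on C.
Step 2: partial derivatives
  f_x(x, y) = -2*x + 2*y - 2, f_y(x, y) = 2*x + 2.
  f_x(P) = -6, f_y(P) = 4 (gradient nonzero, so P is smooth).
Step 3: tangent line at P: -6·(x − 1) + 4·(y − -1) = 0.
Expanding: -6*x + 4*y + 10 = 0.


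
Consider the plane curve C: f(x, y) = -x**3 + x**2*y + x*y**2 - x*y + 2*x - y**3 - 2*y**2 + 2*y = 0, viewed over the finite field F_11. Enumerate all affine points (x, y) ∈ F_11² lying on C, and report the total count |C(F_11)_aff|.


Affine F_11-points: {(0, 0), (0, 4), (0, 5), (2, 7), (2, 8), (5, 5), (6, 2), (6, 3), (6, 10), (9, 6)}; count = 10.

For each of the 121 pairs (x, y) ∈ F_11², evaluate f(x, y) mod 11. Record the zeros.
  x = 0: [0↦0, 1↦10, 2↦10, 3↦5, 4↦0, 5↦0, 6↦10, 7↦2, 8↦3, 9↦7, 10↦8]  zeros at y ∈ {0, 4, 5}
  x = 1: [0↦1, 1↦1, 2↦4, 3↦4, 4↦6, 5↦4, 6↦3, 7↦8, 8↦2, 9↦1, 10↦10]  zeros at y ∈ ∅
  x = 2: [0↦7, 1↦10, 2↦7, 3↦3, 4↦3, 5↦1, 6↦2, 7↦0, 8↦0, 9↦7, 10↦4]  zeros at y ∈ {7, 8}
  x = 3: [0↦1, 1↦9, 2↦2, 3↦7, 4↦7, 5↦7, 6↦1, 7↦5, 8↦2, 9↦8, 10↦6]  zeros at y ∈ ∅
  x = 4: [0↦10, 1↦3, 2↦5, 3↦10, 4↦1, 5↦5, 6↦5, 7↦6, 8↦2, 9↦9, 10↦10]  zeros at y ∈ ∅
  x = 5: [0↦6, 1↦8, 2↦10, 3↦6, 4↦1, 5↦0, 6↦8, 7↦8, 8↦5, 9↦4, 10↦10]  zeros at y ∈ {5}
  x = 6: [0↦5, 1↦7, 2↦0, 3↦0, 4↦1, 5↦8, 6↦4, 7↦5, 8↦5, 9↦9, 10↦0]  zeros at y ∈ {2, 3, 10}
  x = 7: [0↦1, 1↦5, 2↦2, 3↦8, 4↦6, 5↦1, 6↦9, 7↦2, 8↦7, 9↦7, 10↦7]  zeros at y ∈ ∅
  x = 8: [0↦10, 1↦7, 2↦10, 3↦2, 4↦10, 5↦6, 6↦6, 7↦4, 8↦5, 9↦3, 10↦3]  zeros at y ∈ ∅
  x = 9: [0↦4, 1↦7, 2↦7, 3↦9, 4↦7, 5↦6, 6↦0, 7↦5, 8↦4, 9↦2, 10↦4]  zeros at y ∈ {6}
  x = 10: [0↦10, 1↦10, 2↦9, 3↦1, 4↦2, 5↦6, 6↦7, 7↦10, 8↦9, 9↦9, 10↦4]  zeros at y ∈ ∅
Collecting zeros: affine points = {(0, 0), (0, 4), (0, 5), (2, 7), (2, 8), (5, 5), (6, 2), (6, 3), (6, 10), (9, 6)}.
Total count |C(F_11)_aff| = 10.


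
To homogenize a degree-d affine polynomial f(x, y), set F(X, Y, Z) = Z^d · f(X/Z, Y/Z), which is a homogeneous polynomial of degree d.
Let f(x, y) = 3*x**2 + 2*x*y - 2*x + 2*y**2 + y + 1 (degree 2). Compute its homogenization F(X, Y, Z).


F(X, Y, Z) = 3*X**2 + 2*X*Y - 2*X*Z + 2*Y**2 + Y*Z + Z**2

deg(f) = 2.
Substitute x = X/Z, y = Y/Z into f, then multiply by Z^2.
  monomial 3·x^2·y^0 ↦ 3·X^2·Y^0·Z^0.
  monomial 2·x^1·y^1 ↦ 2·X^1·Y^1·Z^0.
  monomial -2·x^1·y^0 ↦ -2·X^1·Y^0·Z^1.
  monomial 2·x^0·y^2 ↦ 2·X^0·Y^2·Z^0.
  monomial 1·x^0·y^1 ↦ 1·X^0·Y^1·Z^1.
  monomial 1·x^0·y^0 ↦ 1·X^0·Y^0·Z^2.
Collecting: F(X, Y, Z) = 3*X**2 + 2*X*Y - 2*X*Z + 2*Y**2 + Y*Z + Z**2.


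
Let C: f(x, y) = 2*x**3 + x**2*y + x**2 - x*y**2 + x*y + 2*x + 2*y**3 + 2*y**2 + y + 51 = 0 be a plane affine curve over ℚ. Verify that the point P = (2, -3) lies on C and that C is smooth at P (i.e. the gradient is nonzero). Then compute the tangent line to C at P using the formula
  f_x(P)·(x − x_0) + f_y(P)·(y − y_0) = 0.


Tangent line at P: 6*x + 61*y + 171 = 0.

Step 1: f(2, -3) = 0, so P lies on C.
Step 2: partial derivatives
  f_x(x, y) = 6*x**2 + 2*x*y + 2*x - y**2 + y + 2, f_y(x, y) = x**2 - 2*x*y + x + 6*y**2 + 4*y + 1.
  f_x(P) = 6, f_y(P) = 61 (gradient nonzero, so P is smooth).
Step 3: tangent line at P: 6·(x − 2) + 61·(y − -3) = 0.
Expanding: 6*x + 61*y + 171 = 0.


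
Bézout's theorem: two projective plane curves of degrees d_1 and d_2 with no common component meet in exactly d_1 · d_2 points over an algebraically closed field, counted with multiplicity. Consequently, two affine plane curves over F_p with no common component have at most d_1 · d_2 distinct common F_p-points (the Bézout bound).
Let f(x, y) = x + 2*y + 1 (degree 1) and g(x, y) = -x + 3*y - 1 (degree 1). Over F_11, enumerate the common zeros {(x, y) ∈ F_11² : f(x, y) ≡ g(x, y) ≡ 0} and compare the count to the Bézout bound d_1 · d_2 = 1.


Common zeros: {(10, 0)}; count = 1; Bézout bound = 1.

deg(f) = 1, deg(g) = 1, so Bézout bound = 1.
Scan x ∈ F_11. For each x, list the y ∈ F_11 with f(x, y) ≡ 0 and those with g(x, y) ≡ 0 (mod 11); the common zeros in that column are the intersection.
  x = 0: f ≡ 0 at y ∈ {5}; g ≡ 0 at y ∈ {4}; common: ∅.
  x = 1: f ≡ 0 at y ∈ {10}; g ≡ 0 at y ∈ {8}; common: ∅.
  x = 2: f ≡ 0 at y ∈ {4}; g ≡ 0 at y ∈ {1}; common: ∅.
  x = 3: f ≡ 0 at y ∈ {9}; g ≡ 0 at y ∈ {5}; common: ∅.
  x = 4: f ≡ 0 at y ∈ {3}; g ≡ 0 at y ∈ {9}; common: ∅.
  x = 5: f ≡ 0 at y ∈ {8}; g ≡ 0 at y ∈ {2}; common: ∅.
  x = 6: f ≡ 0 at y ∈ {2}; g ≡ 0 at y ∈ {6}; common: ∅.
  x = 7: f ≡ 0 at y ∈ {7}; g ≡ 0 at y ∈ {10}; common: ∅.
  x = 8: f ≡ 0 at y ∈ {1}; g ≡ 0 at y ∈ {3}; common: ∅.
  x = 9: f ≡ 0 at y ∈ {6}; g ≡ 0 at y ∈ {7}; common: ∅.
  x = 10: f ≡ 0 at y ∈ {0}; g ≡ 0 at y ∈ {0}; common: {0}.
Collecting: common zeros = {(10, 0)}, so the count is 1.
Comparison with the Bézout bound: 1 ≤ 1 = deg(f)·deg(g), as expected for curves with no common component (the bound is attained).


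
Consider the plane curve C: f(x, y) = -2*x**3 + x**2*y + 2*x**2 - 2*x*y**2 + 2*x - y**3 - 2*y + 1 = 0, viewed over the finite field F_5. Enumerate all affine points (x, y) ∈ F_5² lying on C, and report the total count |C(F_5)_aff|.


Affine F_5-points: {(1, 2), (1, 3), (2, 3)}; count = 3.

For each of the 25 pairs (x, y) ∈ F_5², evaluate f(x, y) mod 5. Record the zeros.
  x = 0: [0↦1, 1↦3, 2↦4, 3↦3, 4↦4]  zeros at y ∈ ∅
  x = 1: [0↦3, 1↦4, 2↦0, 3↦0, 4↦3]  zeros at y ∈ {2, 3}
  x = 2: [0↦2, 1↦4, 2↦2, 3↦0, 4↦2]  zeros at y ∈ {3}
  x = 3: [0↦1, 1↦1, 2↦3, 3↦1, 4↦4]  zeros at y ∈ ∅
  x = 4: [0↦3, 1↦3, 2↦1, 3↦1, 4↦2]  zeros at y ∈ ∅
Collecting zeros: affine points = {(1, 2), (1, 3), (2, 3)}.
Total count |C(F_5)_aff| = 3.


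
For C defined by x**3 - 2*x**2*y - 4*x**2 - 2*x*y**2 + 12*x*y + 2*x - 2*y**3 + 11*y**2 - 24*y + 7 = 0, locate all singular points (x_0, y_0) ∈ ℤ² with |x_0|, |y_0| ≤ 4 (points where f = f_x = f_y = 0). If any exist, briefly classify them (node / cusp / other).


Singular points: {(2, 1)}; classification: cusp.

Compute partial derivatives:
  f_x = 3*x**2 - 4*x*y - 8*x - 2*y**2 + 12*y + 2.
  f_y = -2*x**2 - 4*x*y + 12*x - 6*y**2 + 22*y - 24.
Scan x_0 ∈ {−4, ..., 4}. For each x_0, f_y(x_0, y) is a polynomial in y; find its integer roots y ∈ {−4, ..., 4}, then test f_x and f at those candidates.
  x = -4: f_y(-4, y) = -6*y**2 + 38*y - 104; no integer root y with |y| ≤ 4.
  x = -3: f_y(-3, y) = -6*y**2 + 34*y - 78; no integer root y with |y| ≤ 4.
  x = -2: f_y(-2, y) = -6*y**2 + 30*y - 56; no integer root y with |y| ≤ 4.
  x = -1: f_y(-1, y) = -6*y**2 + 26*y - 38; no integer root y with |y| ≤ 4.
  x = 0: f_y(0, y) = -6*y**2 + 22*y - 24; no integer root y with |y| ≤ 4.
  x = 1: f_y(1, y) = -6*y**2 + 18*y - 14; no integer root y with |y| ≤ 4.
  x = 2: f_y(2, y) = -6*y**2 + 14*y - 8; vanishes at y ∈ {1}. (2, 1): f_x = 0, f = 0 — SINGULAR.
  x = 3: f_y(3, y) = -6*y**2 + 10*y - 6; no integer root y with |y| ≤ 4.
  x = 4: f_y(4, y) = -6*y**2 + 6*y - 8; no integer root y with |y| ≤ 4.
Only singular point on the grid: (2, 1).
Classify: substitute x = 2 + u, y = 1 + v and expand: f = u**3 - 2*u**2*v - 2*u*v**2 - 2*v**3 + v**2.
No constant or linear terms (consistent with a singular point). Quadratic part: v**2. Cubic part: u**3 - 2*u**2*v - 2*u*v**2 - 2*v**3.
The quadratic part v**2 is a perfect square, so there is a single (double) tangent line v = 0, i.e. y = 1. Restricting the cubic part to that line (v = 0) leaves u**3 ≠ 0, so f is not divisible by v and the branch is v² ≈ -u**3 to lowest order — this is a cusp.
Classification: cusp.
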